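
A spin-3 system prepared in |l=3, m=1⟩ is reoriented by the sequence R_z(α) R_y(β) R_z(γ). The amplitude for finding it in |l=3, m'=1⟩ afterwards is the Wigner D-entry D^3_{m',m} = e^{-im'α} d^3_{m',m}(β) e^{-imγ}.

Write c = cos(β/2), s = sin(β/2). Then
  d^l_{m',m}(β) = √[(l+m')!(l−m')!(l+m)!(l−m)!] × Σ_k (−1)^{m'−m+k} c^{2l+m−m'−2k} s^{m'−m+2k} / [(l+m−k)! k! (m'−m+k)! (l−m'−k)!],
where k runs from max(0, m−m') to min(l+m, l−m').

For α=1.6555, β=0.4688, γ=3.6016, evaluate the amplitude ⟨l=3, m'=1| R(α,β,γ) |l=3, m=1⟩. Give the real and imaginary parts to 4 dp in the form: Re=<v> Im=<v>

Re=0.2472 Im=0.4080

Split into d^3_{1,1}(β=0.4688) × two z-phases.
c=cos(0.4688/2)=0.972654, s=sin(0.4688/2)=0.232259; N=√[24·2·24·2]=48.000000
k∈{0,1,2} keeps every argument non-negative
  k=0: (−1)^0·48.0000/(48)·0.9727^6·0.2323^0 = +0.846740
  k=1: (−1)^1·48.0000/(6)·0.9727^4·0.2323^2 = -0.386251
  k=2: (−1)^2·48.0000/(8)·0.9727^2·0.2323^4 = +0.016518
d^3_{1,1}(0.4688) = +0.846740 -0.386251 +0.016518 = +0.477007
D = (-0.084602-0.996415i)·(+0.477007)·(-0.896049+0.443955i) = +0.247171+0.407973i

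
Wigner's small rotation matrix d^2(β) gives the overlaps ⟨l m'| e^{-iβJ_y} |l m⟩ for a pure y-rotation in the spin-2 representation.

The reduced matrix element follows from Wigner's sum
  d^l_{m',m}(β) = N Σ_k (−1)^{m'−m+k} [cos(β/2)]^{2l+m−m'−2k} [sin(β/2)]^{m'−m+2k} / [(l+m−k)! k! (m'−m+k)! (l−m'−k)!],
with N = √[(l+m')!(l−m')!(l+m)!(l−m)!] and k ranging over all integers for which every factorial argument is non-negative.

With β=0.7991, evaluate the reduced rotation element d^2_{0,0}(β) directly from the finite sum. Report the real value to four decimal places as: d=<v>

d^2_{0,0}(β=0.7991) via Wigner's sum:
Half-angle: c=0.921236, s=0.389004. N=√(2·2·2·2)=4.000000
k: max(0,(0)−(0))=0 … min(2+(0),2−(0))=2
  k=0: (−1)^0·4.0000/(4)·0.9212^4·0.3890^0 = +0.720251
  k=1: (−1)^1·4.0000/(1)·0.9212^2·0.3890^2 = -0.513700
  k=2: (−1)^2·4.0000/(4)·0.9212^0·0.3890^4 = +0.022899
d^2_{0,0}(0.7991) = +0.720251 -0.513700 +0.022899 = +0.229450

d=0.2294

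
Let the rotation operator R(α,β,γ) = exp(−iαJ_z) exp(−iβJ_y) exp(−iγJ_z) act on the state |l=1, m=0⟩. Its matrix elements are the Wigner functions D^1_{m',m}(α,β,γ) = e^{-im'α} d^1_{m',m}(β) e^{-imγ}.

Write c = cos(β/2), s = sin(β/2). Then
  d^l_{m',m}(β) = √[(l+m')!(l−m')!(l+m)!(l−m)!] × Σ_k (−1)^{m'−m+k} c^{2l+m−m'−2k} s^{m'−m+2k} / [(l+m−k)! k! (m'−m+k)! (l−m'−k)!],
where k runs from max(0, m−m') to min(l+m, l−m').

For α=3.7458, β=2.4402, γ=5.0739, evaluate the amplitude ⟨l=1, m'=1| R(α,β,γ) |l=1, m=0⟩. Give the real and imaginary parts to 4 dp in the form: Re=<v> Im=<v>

Re=0.3755 Im=-0.2592

D^1_{1,0}(3.7458,2.4402,5.0739) = e^{-i·1·3.7458}·d^1_{1,0}(2.4402)·e^{-i·0·5.0739}. Compute d first:
c=cos(2.4402/2)=0.343552, s=sin(2.4402/2)=0.939134; N=√[2·1·1·1]=1.414214
k: max(0,(0)−(1))=0 … min(1+(0),1−(1))=0
  k=0: (−1)^1·1.4142/(1)·0.3436^1·0.9391^1 = -0.456283
d^1_{1,0}(2.4402) = -0.456283
Attach z-rotation phases: D = e^{-i(1)(3.7458)}·(-0.456283)·e^{-i(0)(5.0739)} = +0.375500-0.259219i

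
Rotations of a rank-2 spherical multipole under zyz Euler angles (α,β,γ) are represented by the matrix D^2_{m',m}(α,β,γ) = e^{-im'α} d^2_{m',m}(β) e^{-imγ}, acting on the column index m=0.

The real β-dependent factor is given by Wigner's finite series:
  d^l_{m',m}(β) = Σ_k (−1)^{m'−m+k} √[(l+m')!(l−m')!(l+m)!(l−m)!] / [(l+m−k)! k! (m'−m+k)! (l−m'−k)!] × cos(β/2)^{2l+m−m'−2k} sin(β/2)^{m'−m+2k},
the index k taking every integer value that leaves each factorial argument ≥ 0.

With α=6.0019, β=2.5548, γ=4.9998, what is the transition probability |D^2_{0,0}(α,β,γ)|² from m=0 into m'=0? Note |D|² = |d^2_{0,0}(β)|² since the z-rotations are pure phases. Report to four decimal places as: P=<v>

P=0.2917

Split into d^2_{0,0}(β=2.5548) × two z-phases.
With c≡cos(β/2)=0.289205 and s≡sin(β/2)=0.957267, N=[2·2·2·2]^{1/2}=4.000000
The bounds max(0,m−m')=0 and min(l+m,l−m')=2 give 3 terms
  k=0: (−1)^0·4.0000/(4)·0.2892^4·0.9573^0 = +0.006996
  k=1: (−1)^1·4.0000/(1)·0.2892^2·0.9573^2 = -0.306576
  k=2: (−1)^2·4.0000/(4)·0.2892^0·0.9573^4 = +0.839716
d^2_{0,0}(2.5548) = +0.006996 -0.306576 +0.839716 = +0.540136
|D^2_{0,0}|² = |d^2_{0,0}(β)|² = (+0.540136)² = 0.291747 (the z-rotation phases have unit modulus)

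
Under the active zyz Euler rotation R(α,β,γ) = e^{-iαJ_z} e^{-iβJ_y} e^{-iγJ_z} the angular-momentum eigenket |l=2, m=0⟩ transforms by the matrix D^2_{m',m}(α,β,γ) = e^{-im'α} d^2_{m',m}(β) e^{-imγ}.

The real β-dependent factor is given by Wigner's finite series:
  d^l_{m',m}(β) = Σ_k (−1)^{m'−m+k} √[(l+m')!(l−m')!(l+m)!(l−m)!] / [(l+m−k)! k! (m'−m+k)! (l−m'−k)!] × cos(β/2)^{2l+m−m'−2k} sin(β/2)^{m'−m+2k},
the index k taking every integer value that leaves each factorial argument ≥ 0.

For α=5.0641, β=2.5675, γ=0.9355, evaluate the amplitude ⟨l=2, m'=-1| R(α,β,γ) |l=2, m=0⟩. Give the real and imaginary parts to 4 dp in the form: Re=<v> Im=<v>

Re=-0.1924 Im=0.5243

D^2_{-1,0}(5.0641,2.5675,0.9355) = e^{-i·-1·5.0641}·d^2_{-1,0}(2.5675)·e^{-i·0·0.9355}. Compute d first:
With c≡cos(β/2)=0.283121 and s≡sin(β/2)=0.959084, N=[1·6·2·2]^{1/2}=4.898979
k: max(0,(0)−(-1))=1 … min(2+(0),2−(-1))=2
  k=1: (−1)^0·4.8990/(2)·0.2831^3·0.9591^1 = +0.053315
  k=2: (−1)^1·4.8990/(2)·0.2831^1·0.9591^3 = -0.611811
d^2_{-1,0}(2.5675) = +0.053315 -0.611811 = -0.558497
Phases: e^{-i·(-1)·5.0641}=+0.344505-0.938785i, e^{-i·(0)·0.9355}=+1.000000+0.000000i ⇒ D=-0.192405+0.524308i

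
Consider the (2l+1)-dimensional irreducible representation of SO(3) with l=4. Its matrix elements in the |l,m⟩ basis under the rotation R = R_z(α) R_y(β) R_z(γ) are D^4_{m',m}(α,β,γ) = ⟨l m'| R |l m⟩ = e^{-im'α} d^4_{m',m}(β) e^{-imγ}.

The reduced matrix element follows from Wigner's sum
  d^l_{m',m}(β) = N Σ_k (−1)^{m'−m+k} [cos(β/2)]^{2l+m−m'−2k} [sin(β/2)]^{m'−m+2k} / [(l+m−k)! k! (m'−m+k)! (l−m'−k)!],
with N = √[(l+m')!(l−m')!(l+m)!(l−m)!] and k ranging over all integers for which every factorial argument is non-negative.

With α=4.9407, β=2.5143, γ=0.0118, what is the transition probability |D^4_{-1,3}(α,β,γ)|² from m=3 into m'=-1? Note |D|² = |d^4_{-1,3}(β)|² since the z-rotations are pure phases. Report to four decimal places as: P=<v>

First d^4_{-1,3}(β=2.5143), then the phase factors e^{-i(-1)α} and e^{-i(3)γ}:
Half-angle: c=0.308529, s=0.951215. N=√(6·120·5040·1)=1904.940944
k: max(0,(3)−(-1))=4 … min(4+(3),4−(-1))=5
  k=4: (−1)^0·1904.9409/(144)·0.3085^4·0.9512^4 = +0.098134
  k=5: (−1)^1·1904.9409/(240)·0.3085^2·0.9512^6 = -0.559673
d^4_{-1,3}(2.5143) = +0.098134 -0.559673 = -0.461539
|D^4_{-1,3}|² = |d^4_{-1,3}(β)|² = (-0.461539)² = 0.213019 (the z-rotation phases have unit modulus)

P=0.2130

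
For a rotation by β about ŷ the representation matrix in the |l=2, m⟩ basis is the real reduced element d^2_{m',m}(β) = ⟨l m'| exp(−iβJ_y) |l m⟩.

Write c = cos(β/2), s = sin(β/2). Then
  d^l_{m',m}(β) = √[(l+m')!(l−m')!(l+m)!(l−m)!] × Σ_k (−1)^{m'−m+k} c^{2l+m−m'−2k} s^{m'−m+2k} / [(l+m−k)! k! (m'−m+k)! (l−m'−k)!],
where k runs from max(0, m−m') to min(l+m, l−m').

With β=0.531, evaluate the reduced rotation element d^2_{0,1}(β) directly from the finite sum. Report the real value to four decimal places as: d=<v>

d=0.5348

d^2_{0,1}(β=0.531) via Wigner's sum:
Half-angle: c=0.964961, s=0.262392. N=√(2·2·6·1)=4.898979
k∈{1,2} keeps every argument non-negative
  k=1: (−1)^0·4.8990/(2)·0.9650^3·0.2624^1 = +0.577505
  k=2: (−1)^1·4.8990/(2)·0.9650^1·0.2624^3 = -0.042701
d^2_{0,1}(0.531) = +0.577505 -0.042701 = +0.534804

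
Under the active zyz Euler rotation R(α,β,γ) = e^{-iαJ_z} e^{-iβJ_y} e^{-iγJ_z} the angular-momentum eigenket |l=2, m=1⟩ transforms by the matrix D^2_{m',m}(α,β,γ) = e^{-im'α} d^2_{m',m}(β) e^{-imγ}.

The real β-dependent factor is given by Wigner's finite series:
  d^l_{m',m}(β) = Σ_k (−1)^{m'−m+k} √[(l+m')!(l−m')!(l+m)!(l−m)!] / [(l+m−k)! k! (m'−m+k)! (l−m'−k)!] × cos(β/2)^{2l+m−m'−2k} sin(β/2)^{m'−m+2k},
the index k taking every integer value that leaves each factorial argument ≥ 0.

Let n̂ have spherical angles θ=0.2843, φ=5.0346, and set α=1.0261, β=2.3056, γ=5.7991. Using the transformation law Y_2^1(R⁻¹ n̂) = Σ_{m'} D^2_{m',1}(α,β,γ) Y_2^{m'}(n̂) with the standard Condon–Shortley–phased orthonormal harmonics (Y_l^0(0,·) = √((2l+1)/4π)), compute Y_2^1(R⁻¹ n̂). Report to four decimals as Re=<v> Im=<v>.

Re=-0.2544 Im=-0.2790

Need the full column D^2_{m',1} for m'=−2..2 at α=1.0261, β=2.3056, γ=5.7991.
cos(β/2)=0.405930, sin(β/2)=0.913904
d^2_{-2,1}: single k=3 term ⇒ +0.619702;  D = -0.509598+0.352620i
d^2_{-1,1}: k∈[2..3] ⇒ +0.412881 -0.697594 = -0.284713;  D = -0.017246-0.284190i
d^2_{0,1}: k∈[1..2] ⇒ +0.149737 -0.758977 = -0.609240;  D = -0.539239-0.283540i
d^2_{1,1}: k∈[0..1] ⇒ +0.027152 -0.412881 = -0.385729;  D = -0.330443+0.198983i
d^2_{2,1}: single k=0 term ⇒ -0.122260;  D = -0.000328+0.122260i
Y_2^{m'}(θ=0.2843,φ=5.0346) and Σ D·Y over m':
  (-0.5096+0.3526i)·(-0.0243+0.0183i)  (-0.0172-0.2842i)·(+0.0659+0.1973i)  (-0.5392-0.2835i)·(+0.5563+0.0000i)  (-0.3304+0.1990i)·(-0.0659+0.1973i)  (-0.0003+0.1223i)·(-0.0243-0.0183i)
Y_2^1(R⁻¹ n̂) = -0.254382-0.278998i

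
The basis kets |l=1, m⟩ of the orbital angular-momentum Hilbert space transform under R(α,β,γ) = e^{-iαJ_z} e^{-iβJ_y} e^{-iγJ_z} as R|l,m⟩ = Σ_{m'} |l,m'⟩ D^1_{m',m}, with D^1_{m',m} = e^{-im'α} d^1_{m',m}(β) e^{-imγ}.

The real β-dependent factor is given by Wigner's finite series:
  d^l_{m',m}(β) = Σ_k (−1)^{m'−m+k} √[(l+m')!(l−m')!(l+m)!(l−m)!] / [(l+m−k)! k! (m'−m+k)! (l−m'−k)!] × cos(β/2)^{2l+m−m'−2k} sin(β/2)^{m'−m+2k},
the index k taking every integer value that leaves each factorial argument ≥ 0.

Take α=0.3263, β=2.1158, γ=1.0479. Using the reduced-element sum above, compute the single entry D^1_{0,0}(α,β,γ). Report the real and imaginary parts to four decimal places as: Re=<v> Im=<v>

First d^1_{0,0}(β=2.1158), then the phase factors e^{-i(0)α} and e^{-i(0)γ}:
c=cos(2.1158/2)=0.490703, s=sin(2.1158/2)=0.871327; N=√[1·1·1·1]=1.000000
Admissible k: 0..1 (factorial args all ≥0)
  k=0: (−1)^0·1.0000/(1)·0.4907^2·0.8713^0 = +0.240789
  k=1: (−1)^1·1.0000/(1)·0.4907^0·0.8713^2 = -0.759211
d^1_{0,0}(2.1158) = +0.240789 -0.759211 = -0.518421
Attach z-rotation phases: D = e^{-i(0)(0.3263)}·(-0.518421)·e^{-i(0)(1.0479)} = -0.518421+0.000000i

Re=-0.5184 Im=0.0000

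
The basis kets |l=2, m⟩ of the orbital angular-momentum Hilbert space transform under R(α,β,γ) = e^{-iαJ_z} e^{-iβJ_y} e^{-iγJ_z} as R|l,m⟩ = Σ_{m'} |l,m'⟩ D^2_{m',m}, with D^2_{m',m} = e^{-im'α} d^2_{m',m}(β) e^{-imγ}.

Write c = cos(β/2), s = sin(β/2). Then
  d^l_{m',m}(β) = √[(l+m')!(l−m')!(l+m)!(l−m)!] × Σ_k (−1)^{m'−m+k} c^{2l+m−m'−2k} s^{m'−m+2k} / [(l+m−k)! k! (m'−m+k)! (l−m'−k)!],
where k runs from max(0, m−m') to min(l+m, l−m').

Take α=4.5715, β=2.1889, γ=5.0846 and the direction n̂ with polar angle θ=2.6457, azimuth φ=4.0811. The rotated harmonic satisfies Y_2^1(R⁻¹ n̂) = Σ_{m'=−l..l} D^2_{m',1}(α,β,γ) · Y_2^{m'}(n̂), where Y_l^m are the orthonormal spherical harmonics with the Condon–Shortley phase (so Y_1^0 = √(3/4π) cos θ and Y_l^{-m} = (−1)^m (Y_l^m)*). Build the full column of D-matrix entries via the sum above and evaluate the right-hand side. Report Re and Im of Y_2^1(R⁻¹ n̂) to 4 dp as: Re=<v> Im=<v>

Need the full column D^2_{m',1} for m'=−2..2 at α=4.5715, β=2.1889, γ=5.0846.
cos(β/2)=0.458535, sin(β/2)=0.888676
d^2_{-2,1}: single k=3 term ⇒ +0.643626;  D = -0.391554-0.510822i
d^2_{-1,1}: k∈[2..3] ⇒ +0.498143 -0.623698 = -0.125555;  D = -0.109387+0.061632i
d^2_{0,1}: k∈[1..2] ⇒ +0.209864 -0.788277 = -0.578414;  D = -0.210355-0.538807i
d^2_{1,1}: k∈[0..1] ⇒ +0.044207 -0.498143 = -0.453936;  D = +0.441845-0.104071i
d^2_{2,1}: single k=0 term ⇒ -0.171353;  D = +0.015475+0.170653i
Y_2^{m'}(θ=2.6457,φ=4.0811) and Σ D·Y over m':
  (-0.3916-0.5108i)·(-0.0265-0.0833i)  (-0.1094+0.0616i)·(+0.1908-0.2610i)  (-0.2104-0.5388i)·(+0.4166+0.0000i)  (+0.4418-0.1041i)·(-0.1908-0.2610i)  (+0.0155+0.1707i)·(-0.0265+0.0833i)
Y_2^1(R⁻¹ n̂) = -0.250698-0.236659i

Re=-0.2507 Im=-0.2367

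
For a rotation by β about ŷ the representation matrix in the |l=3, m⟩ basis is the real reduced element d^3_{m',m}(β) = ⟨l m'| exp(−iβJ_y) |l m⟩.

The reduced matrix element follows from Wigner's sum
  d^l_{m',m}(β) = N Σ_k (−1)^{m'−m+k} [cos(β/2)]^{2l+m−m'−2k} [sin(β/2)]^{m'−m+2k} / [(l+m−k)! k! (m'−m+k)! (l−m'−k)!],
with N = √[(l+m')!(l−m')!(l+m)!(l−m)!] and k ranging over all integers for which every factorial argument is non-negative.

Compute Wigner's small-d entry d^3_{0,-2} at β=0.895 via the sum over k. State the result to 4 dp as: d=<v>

d=0.5214

d^3_{0,-2}(β=0.895) via Wigner's sum:
With c≡cos(β/2)=0.901532 and s≡sin(β/2)=0.432713, N=[6·6·1·120]^{1/2}=65.726707
The bounds max(0,m−m')=0 and min(l+m,l−m')=1 give 2 terms
  k=0: (−1)^2·65.7267/(12)·0.9015^4·0.4327^2 = +0.677462
  k=1: (−1)^3·65.7267/(12)·0.9015^2·0.4327^4 = -0.156071
d^3_{0,-2}(0.895) = +0.677462 -0.156071 = +0.521390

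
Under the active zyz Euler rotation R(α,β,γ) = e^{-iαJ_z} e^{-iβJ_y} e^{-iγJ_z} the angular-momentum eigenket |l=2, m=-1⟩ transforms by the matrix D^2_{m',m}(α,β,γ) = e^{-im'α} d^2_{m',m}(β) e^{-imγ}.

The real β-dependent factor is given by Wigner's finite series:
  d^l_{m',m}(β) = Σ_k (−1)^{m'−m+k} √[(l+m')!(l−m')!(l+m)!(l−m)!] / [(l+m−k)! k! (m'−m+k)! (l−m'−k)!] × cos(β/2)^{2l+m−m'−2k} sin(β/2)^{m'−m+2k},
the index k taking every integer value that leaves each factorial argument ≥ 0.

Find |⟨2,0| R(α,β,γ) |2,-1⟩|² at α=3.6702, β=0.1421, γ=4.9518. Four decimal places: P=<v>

Split into d^2_{0,-1}(β=0.1421) × two z-phases.
c=cos(0.1421/2)=0.997477, s=sin(0.1421/2)=0.070990; N=√[2·2·1·6]=4.898979
The bounds max(0,m−m')=0 and min(l+m,l−m')=1 give 2 terms
  k=0: (−1)^1·4.8990/(2)·0.9975^3·0.0710^1 = -0.172577
  k=1: (−1)^2·4.8990/(2)·0.9975^1·0.0710^3 = +0.000874
d^2_{0,-1}(0.1421) = -0.172577 +0.000874 = -0.171703
|D^2_{0,-1}|² = |d^2_{0,-1}(β)|² = (-0.171703)² = 0.029482 (the z-rotation phases have unit modulus)

P=0.0295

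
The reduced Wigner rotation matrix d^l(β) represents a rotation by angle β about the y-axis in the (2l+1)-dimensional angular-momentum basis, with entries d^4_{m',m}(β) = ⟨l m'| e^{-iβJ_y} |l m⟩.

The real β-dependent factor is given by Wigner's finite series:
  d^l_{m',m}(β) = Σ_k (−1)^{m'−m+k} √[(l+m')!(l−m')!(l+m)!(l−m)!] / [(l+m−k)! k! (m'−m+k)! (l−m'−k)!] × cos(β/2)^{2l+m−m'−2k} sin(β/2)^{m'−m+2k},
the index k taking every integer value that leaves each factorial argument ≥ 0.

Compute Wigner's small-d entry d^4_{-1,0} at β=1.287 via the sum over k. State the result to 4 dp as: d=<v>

d^4_{-1,0}(β=1.287) via Wigner's sum:
c=cos(1.287/2)=0.800001, s=sin(1.287/2)=0.599999; N=√[6·120·24·24]=643.987578
Admissible k: 1..4 (factorial args all ≥0)
  k=1: (−1)^0·643.9876/(144)·0.8000^7·0.6000^1 = +0.562727
  k=2: (−1)^1·643.9876/(24)·0.8000^5·0.6000^3 = -1.899196
  k=3: (−1)^2·643.9876/(24)·0.8000^3·0.6000^5 = +1.068293
  k=4: (−1)^3·643.9876/(144)·0.8000^1·0.6000^7 = -0.100152
d^4_{-1,0}(1.287) = +0.562727 -1.899196 +1.068293 -0.100152 = -0.368328

d=-0.3683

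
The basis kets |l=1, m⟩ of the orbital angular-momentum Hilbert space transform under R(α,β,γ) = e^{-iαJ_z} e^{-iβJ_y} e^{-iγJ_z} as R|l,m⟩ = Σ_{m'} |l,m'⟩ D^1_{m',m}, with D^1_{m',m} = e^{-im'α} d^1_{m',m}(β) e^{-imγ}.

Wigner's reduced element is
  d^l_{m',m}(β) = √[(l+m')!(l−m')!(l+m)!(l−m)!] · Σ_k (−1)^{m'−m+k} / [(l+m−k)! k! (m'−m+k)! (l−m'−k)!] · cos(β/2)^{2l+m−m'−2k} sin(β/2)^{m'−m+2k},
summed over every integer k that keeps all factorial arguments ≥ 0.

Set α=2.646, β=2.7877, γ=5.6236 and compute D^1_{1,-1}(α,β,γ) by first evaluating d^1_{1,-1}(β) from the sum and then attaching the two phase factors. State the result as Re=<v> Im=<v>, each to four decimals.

D^1_{1,-1}(2.646,2.7877,5.6236) = e^{-i·1·2.646}·d^1_{1,-1}(2.7877)·e^{-i·-1·5.6236}. Compute d first:
With c≡cos(β/2)=0.176024 and s≡sin(β/2)=0.984386, N=[2·1·1·2]^{1/2}=2.000000
k: max(0,(-1)−(1))=0 … min(1+(-1),1−(1))=0
  k=0: (−1)^2·2.0000/(2)·0.1760^0·0.9844^2 = +0.969015
d^1_{1,-1}(2.7877) = +0.969015
Phases: e^{-i·(1)·2.646}=-0.879687-0.475553i, e^{-i·(-1)·5.6236}=+0.790246-0.612789i ⇒ D=-0.956014+0.158200i

Re=-0.9560 Im=0.1582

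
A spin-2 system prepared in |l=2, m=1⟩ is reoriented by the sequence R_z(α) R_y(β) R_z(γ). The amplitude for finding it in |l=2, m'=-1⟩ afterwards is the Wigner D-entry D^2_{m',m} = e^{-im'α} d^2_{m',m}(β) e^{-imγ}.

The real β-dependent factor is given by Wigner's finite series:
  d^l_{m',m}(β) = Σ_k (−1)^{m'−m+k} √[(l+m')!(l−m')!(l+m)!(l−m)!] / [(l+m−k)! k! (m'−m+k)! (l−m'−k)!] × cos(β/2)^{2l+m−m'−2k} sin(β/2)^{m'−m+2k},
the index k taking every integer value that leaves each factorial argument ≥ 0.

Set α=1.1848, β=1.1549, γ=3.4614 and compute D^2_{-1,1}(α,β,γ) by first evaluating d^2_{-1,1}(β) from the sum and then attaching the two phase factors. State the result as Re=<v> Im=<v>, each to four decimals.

Re=-0.3495 Im=-0.4101

First d^2_{-1,1}(β=1.1549), then the phase factors e^{-i(-1)α} and e^{-i(1)γ}:
c=cos(1.1549/2)=0.837857, s=sin(1.1549/2)=0.545889; N=√[1·6·6·1]=6.000000
k: max(0,(1)−(-1))=2 … min(2+(1),2−(-1))=3
  k=2: (−1)^0·6.0000/(2)·0.8379^2·0.5459^2 = +0.627582
  k=3: (−1)^1·6.0000/(6)·0.8379^0·0.5459^4 = -0.088801
d^2_{-1,1}(1.1549) = +0.627582 -0.088801 = +0.538781
Attach z-rotation phases: D = e^{-i(-1)(1.1848)}·(+0.538781)·e^{-i(1)(3.4614)} = -0.349478-0.410061i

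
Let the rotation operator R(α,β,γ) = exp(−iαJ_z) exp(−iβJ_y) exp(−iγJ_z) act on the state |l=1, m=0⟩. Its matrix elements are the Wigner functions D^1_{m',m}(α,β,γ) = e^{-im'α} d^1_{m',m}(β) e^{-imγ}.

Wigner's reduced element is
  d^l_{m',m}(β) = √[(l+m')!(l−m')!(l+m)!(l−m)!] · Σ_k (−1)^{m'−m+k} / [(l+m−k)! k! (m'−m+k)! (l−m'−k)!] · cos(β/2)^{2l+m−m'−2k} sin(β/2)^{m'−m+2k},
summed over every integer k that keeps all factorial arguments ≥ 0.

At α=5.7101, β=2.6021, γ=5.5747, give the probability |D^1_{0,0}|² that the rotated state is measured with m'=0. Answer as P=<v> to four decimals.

First d^1_{0,0}(β=2.6021), then the phase factors e^{-i(0)α} and e^{-i(0)γ}:
Half-angle: c=0.266487, s=0.963839. N=√(1·1·1·1)=1.000000
Admissible k: 0..1 (factorial args all ≥0)
  k=0: (−1)^0·1.0000/(1)·0.2665^2·0.9638^0 = +0.071015
  k=1: (−1)^1·1.0000/(1)·0.2665^0·0.9638^2 = -0.928985
d^1_{0,0}(2.6021) = +0.071015 -0.928985 = -0.857969
|D^1_{0,0}|² = |d^1_{0,0}(β)|² = (-0.857969)² = 0.736112 (the z-rotation phases have unit modulus)

P=0.7361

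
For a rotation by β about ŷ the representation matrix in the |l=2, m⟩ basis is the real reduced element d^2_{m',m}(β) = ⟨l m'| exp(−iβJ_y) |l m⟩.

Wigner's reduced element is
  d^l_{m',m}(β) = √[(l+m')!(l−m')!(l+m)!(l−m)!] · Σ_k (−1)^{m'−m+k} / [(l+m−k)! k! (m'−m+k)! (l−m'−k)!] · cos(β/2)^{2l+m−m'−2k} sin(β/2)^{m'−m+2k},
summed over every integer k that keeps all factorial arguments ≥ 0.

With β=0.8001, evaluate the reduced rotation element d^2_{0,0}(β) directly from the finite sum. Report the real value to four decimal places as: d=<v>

d=0.2280

d^2_{0,0}(β=0.8001) via Wigner's sum:
Half-angle: c=0.921042, s=0.389464. N=√(2·2·2·2)=4.000000
Admissible k: 0..2 (factorial args all ≥0)
  k=0: (−1)^0·4.0000/(4)·0.9210^4·0.3895^0 = +0.719643
  k=1: (−1)^1·4.0000/(1)·0.9210^2·0.3895^2 = -0.514700
  k=2: (−1)^2·4.0000/(4)·0.9210^0·0.3895^4 = +0.023008
d^2_{0,0}(0.8001) = +0.719643 -0.514700 +0.023008 = +0.227950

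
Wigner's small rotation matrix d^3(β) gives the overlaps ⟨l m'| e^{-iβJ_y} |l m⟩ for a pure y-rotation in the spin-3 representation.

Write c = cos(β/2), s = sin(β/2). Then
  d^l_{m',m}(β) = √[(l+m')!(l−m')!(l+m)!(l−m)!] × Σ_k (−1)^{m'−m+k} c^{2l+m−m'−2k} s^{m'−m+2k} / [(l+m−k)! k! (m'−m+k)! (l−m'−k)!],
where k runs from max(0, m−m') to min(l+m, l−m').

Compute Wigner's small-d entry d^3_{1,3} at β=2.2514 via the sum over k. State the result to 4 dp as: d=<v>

d^3_{1,3}(β=2.2514) via Wigner's sum:
With c≡cos(β/2)=0.430545 and s≡sin(β/2)=0.902569, N=[24·2·720·1]^{1/2}=185.903201
The bounds max(0,m−m')=2 and min(l+m,l−m')=2 give 1 term
  k=2: (−1)^0·185.9032/(48)·0.4305^4·0.9026^2 = +0.108413
d^3_{1,3}(2.2514) = +0.108413

d=0.1084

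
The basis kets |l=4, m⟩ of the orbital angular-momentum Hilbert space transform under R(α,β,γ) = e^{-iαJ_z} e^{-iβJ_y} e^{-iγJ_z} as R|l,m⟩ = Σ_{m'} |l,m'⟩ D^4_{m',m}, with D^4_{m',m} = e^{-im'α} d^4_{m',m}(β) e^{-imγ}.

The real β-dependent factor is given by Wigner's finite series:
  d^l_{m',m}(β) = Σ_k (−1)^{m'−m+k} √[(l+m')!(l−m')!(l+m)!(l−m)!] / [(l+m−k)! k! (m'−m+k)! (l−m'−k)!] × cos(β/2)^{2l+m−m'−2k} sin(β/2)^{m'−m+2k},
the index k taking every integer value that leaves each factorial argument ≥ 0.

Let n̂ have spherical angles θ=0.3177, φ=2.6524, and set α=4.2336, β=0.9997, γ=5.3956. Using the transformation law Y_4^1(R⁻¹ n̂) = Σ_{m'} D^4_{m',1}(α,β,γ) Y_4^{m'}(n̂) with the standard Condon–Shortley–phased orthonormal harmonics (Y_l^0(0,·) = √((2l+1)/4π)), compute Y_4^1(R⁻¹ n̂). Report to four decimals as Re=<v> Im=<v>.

Re=-0.0747 Im=-0.2321

Need the full column D^4_{m',1} for m'=−4..4 at α=4.2336, β=0.9997, γ=5.3956.
cos(β/2)=0.877654, sin(β/2)=0.479294
d^4_{-4,1}: single k=5 term ⇒ +0.127960;  D = +0.066143-0.109540i
d^4_{-3,1}: k∈[4..5] ⇒ +0.414210 -0.074119 = +0.340091;  D = +0.177408+0.290153i
d^4_{-2,1}: k∈[3..5] ⇒ +0.810846 -0.362732 +0.021636 = +0.469750;  D = -0.468599+0.032852i
d^4_{-1,1}: k∈[2..5] ⇒ +1.049893 -0.939341 +0.140072 -0.002785 = +0.247839;  D = +0.098517-0.227417i
d^4_{0,1}: k∈[1..4] ⇒ +0.859769 -1.538473 +0.458824 -0.022806 = -0.242685;  D = -0.153204-0.188214i
d^4_{1,1}: k∈[0..3] ⇒ +0.352037 -1.574840 +0.939341 -0.093381 = -0.376843;  D = +0.368997-0.076500i
d^4_{2,1}: k∈[0..2] ⇒ -0.815649 +1.216269 -0.241822 = +0.158799;  D = +0.043025-0.152860i
d^4_{3,1}: k∈[0..1] ⇒ +0.833327 -0.414210 = +0.419117;  D = +0.305760+0.286653i
d^4_{4,1}: single k=0 term ⇒ -0.429060;  D = +0.404662-0.142621i
Y_4^{m'}(θ=0.3177,φ=2.6524) and Σ D·Y over m':
  (+0.0661-0.1095i)·(-0.0016+0.0039i)  (+0.1774+0.2902i)·(-0.0037-0.0361i)  (-0.4686+0.0329i)·(+0.0969+0.1440i)  (+0.0985-0.2274i)·(-0.4110-0.2188i)  (-0.1532-0.1882i)·(+0.4686+0.0000i)  (+0.3690-0.0765i)·(+0.4110-0.2188i)  (+0.0430-0.1529i)·(+0.0969-0.1440i)  (+0.3058+0.2867i)·(+0.0037-0.0361i)  (+0.4047-0.1426i)·(-0.0016-0.0039i)
Y_4^1(R⁻¹ n̂) = -0.074705-0.232122i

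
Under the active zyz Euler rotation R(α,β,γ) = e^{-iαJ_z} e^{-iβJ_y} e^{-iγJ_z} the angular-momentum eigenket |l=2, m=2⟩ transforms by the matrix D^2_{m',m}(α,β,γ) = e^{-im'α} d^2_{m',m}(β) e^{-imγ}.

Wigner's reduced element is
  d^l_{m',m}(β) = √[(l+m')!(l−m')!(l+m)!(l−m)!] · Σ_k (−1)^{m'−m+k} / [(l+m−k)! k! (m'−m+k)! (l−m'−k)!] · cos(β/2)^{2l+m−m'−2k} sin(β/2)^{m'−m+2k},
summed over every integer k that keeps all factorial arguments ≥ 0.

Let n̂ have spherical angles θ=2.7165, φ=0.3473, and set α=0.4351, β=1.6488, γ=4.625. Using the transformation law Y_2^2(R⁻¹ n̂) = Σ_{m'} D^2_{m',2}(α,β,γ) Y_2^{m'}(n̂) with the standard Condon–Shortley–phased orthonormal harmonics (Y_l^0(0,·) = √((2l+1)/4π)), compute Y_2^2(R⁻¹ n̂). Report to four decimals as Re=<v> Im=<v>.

Re=-0.2958 Im=-0.0274

Need the full column D^2_{m',2} for m'=−2..2 at α=0.4351, β=1.6488, γ=4.625.
cos(β/2)=0.678998, sin(β/2)=0.734141
d^2_{-2,2}: single k=4 term ⇒ +0.290480;  D = -0.145798-0.251240i
d^2_{-1,2}: single k=3 term ⇒ +0.537323;  D = -0.440454-0.307761i
d^2_{0,2}: single k=2 term ⇒ +0.608654;  D = -0.599381-0.105839i
d^2_{1,2}: single k=1 term ⇒ +0.459636;  D = -0.444149+0.118306i
d^2_{2,2}: single k=0 term ⇒ +0.212556;  D = -0.163197+0.136187i
Y_2^{m'}(θ=2.7165,φ=0.3473) and Σ D·Y over m':
  (-0.1458-0.2512i)·(+0.0505-0.0421i)  (-0.4405-0.3078i)·(-0.2729+0.0988i)  (-0.5994-0.1058i)·(+0.4699+0.0000i)  (-0.4441+0.1183i)·(+0.2729+0.0988i)  (-0.1632+0.1362i)·(+0.0505+0.0421i)
Y_2^2(R⁻¹ n̂) = -0.295806-0.027375i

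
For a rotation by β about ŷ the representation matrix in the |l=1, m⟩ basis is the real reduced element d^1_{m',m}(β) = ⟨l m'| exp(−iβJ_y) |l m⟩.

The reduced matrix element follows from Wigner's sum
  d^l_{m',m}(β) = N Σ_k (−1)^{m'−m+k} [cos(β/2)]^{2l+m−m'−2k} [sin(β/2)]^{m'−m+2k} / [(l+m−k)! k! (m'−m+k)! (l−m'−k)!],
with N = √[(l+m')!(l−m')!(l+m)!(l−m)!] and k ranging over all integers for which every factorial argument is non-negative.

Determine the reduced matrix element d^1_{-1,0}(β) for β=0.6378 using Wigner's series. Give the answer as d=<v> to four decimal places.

d^1_{-1,0}(β=0.6378) via Wigner's sum:
With c≡cos(β/2)=0.949581 and s≡sin(β/2)=0.313522, N=[1·2·1·1]^{1/2}=1.414214
Admissible k: 1..1 (factorial args all ≥0)
  k=1: (−1)^0·1.4142/(1)·0.9496^1·0.3135^1 = +0.421032
d^1_{-1,0}(0.6378) = +0.421032

d=0.4210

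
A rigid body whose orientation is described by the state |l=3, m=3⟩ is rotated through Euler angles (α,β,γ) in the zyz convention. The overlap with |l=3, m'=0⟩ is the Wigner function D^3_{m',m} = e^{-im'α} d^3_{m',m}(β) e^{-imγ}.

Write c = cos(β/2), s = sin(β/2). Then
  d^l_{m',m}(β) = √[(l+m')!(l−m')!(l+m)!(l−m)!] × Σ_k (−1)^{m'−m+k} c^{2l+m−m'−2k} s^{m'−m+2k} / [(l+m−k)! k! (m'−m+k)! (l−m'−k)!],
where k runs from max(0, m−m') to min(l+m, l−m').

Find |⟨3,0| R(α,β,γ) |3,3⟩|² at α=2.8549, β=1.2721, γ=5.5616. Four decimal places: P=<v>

D^3_{0,3}(2.8549,1.2721,5.5616) = e^{-i·0·2.8549}·d^3_{0,3}(1.2721)·e^{-i·3·5.5616}. Compute d first:
Half-angle: c=0.804448, s=0.594023. N=√(6·6·720·1)=160.996894
k∈{3} keeps every argument non-negative
  k=3: (−1)^0·160.9969/(36)·0.8044^3·0.5940^3 = +0.487998
d^3_{0,3}(1.2721) = +0.487998
|D^3_{0,3}|² = |d^3_{0,3}(β)|² = (+0.487998)² = 0.238142 (the z-rotation phases have unit modulus)

P=0.2381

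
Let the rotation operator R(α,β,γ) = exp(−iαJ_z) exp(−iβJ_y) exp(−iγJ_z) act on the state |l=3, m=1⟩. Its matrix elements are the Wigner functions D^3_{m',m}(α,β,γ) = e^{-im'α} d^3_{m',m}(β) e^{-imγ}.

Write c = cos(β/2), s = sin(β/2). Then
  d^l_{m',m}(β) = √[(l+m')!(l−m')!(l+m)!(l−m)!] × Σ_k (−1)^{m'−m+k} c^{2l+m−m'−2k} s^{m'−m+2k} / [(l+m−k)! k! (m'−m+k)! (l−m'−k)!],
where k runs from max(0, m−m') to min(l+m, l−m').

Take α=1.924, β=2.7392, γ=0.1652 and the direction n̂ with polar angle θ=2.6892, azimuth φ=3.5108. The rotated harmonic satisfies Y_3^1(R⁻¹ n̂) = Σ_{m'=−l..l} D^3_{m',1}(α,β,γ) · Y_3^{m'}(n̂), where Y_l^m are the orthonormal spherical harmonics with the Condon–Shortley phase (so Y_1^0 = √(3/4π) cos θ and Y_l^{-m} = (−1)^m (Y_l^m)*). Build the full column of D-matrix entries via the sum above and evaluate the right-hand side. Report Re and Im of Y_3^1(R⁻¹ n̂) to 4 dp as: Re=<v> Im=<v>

Re=-0.3304 Im=-0.2888

Need the full column D^3_{m',1} for m'=−3..3 at α=1.924, β=2.7392, γ=0.1652.
cos(β/2)=0.199842, sin(β/2)=0.979828
d^3_{-3,1}: single k=4 term ⇒ +0.142566;  D = +0.111179-0.089244i
d^3_{-2,1}: k∈[3..4] ⇒ +0.047483 -0.570737 = -0.523254;  D = +0.448474+0.269565i
d^3_{-1,1}: k∈[2..4] ⇒ +0.009187 -0.294484 +0.884911 = +0.599614;  D = -0.112067+0.589049i
d^3_{0,1}: k∈[1..3] ⇒ +0.001082 -0.078022 +0.625211 = +0.548270;  D = +0.540806-0.090163i
d^3_{1,1}: k∈[0..2] ⇒ +0.000064 -0.012250 +0.220863 = +0.208677;  D = -0.103398-0.181259i
d^3_{2,1}: k∈[0..1] ⇒ -0.000988 +0.047483 = +0.046495;  D = -0.029924+0.035586i
d^3_{3,1}: single k=0 term ⇒ +0.005930;  D = +0.005579+0.002011i
Y_3^{m'}(θ=2.6892,φ=3.5108) and Σ D·Y over m':
  (+0.1112-0.0892i)·(-0.0156+0.0312i)  (+0.4485+0.2696i)·(-0.1299+0.1182i)  (-0.1121+0.5890i)·(-0.4011+0.1552i)  (+0.5408-0.0902i)·(-0.3506+0.0000i)  (-0.1034-0.1813i)·(+0.4011+0.1552i)  (-0.0299+0.0356i)·(-0.1299-0.1182i)  (+0.0056+0.0020i)·(+0.0156+0.0312i)
Y_3^1(R⁻¹ n̂) = -0.330383-0.288840i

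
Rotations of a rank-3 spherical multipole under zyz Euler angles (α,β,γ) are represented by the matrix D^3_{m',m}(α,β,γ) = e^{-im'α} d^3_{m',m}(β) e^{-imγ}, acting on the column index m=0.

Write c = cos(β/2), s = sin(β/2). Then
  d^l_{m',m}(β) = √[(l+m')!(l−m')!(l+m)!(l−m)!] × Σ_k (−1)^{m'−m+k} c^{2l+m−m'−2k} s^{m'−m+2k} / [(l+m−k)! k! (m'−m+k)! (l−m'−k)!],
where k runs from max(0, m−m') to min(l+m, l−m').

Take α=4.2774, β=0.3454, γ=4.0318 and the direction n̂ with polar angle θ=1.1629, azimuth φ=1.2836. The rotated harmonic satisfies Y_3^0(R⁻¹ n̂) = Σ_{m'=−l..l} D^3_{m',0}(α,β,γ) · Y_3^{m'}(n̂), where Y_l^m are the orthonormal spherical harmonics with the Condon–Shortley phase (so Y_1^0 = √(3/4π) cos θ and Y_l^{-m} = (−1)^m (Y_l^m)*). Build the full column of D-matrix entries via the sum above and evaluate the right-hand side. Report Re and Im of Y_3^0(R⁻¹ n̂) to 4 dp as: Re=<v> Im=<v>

Re=-0.0732 Im=0.0000

Need the full column D^3_{m',0} for m'=−3..3 at α=4.2774, β=0.3454, γ=4.0318.
cos(β/2)=0.985124, sin(β/2)=0.171843
d^3_{-3,0}: single k=3 term ⇒ +0.021696;  D = +0.020934+0.005700i
d^3_{-2,0}: k∈[2..3] ⇒ +0.152331 -0.004635 = +0.147696;  D = -0.095241+0.112886i
d^3_{-1,0}: k∈[1..3] ⇒ +0.552303 -0.050417 +0.000511 = +0.502397;  D = -0.211710-0.455611i
d^3_{0,0}: k∈[0..3] ⇒ +0.914000 -0.250305 +0.007616 -0.000026 = +0.671286;  D = +0.671286+0.000000i
d^3_{1,0}: k∈[0..2] ⇒ -0.552303 +0.050417 -0.000511 = -0.502397;  D = +0.211710-0.455611i
d^3_{2,0}: k∈[0..1] ⇒ +0.152331 -0.004635 = +0.147696;  D = -0.095241-0.112886i
d^3_{3,0}: single k=0 term ⇒ -0.021696;  D = -0.020934+0.005700i
Y_3^{m'}(θ=1.1629,φ=1.2836) and Σ D·Y over m':
  (+0.0209+0.0057i)·(-0.2449+0.2102i)  (-0.0952+0.1129i)·(-0.2868-0.1856i)  (-0.2117-0.4556i)·(-0.0179+0.0607i)  (+0.6713+0.0000i)·(-0.3276+0.0000i)  (+0.2117-0.4556i)·(+0.0179+0.0607i)  (-0.0952-0.1129i)·(-0.2868+0.1856i)  (-0.0209+0.0057i)·(+0.2449+0.2102i)
Y_3^0(R⁻¹ n̂) = -0.073181-0.000000i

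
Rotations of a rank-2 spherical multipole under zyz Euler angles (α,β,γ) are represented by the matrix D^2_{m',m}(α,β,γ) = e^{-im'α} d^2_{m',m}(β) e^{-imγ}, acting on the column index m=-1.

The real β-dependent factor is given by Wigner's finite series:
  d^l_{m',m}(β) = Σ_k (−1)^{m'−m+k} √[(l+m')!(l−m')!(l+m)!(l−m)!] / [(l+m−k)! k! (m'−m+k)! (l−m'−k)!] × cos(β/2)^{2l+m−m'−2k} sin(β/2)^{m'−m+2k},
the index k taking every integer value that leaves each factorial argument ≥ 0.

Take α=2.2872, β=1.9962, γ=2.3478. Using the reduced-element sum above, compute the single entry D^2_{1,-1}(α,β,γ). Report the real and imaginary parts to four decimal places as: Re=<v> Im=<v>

Split into d^2_{1,-1}(β=1.9962) × two z-phases.
c=cos(1.9962/2)=0.541900, s=sin(1.9962/2)=0.840443; N=√[6·1·1·6]=6.000000
k∈{0,1} keeps every argument non-negative
  k=0: (−1)^2·6.0000/(2)·0.5419^2·0.8404^2 = +0.622266
  k=1: (−1)^3·6.0000/(6)·0.5419^0·0.8404^4 = -0.498922
d^2_{1,-1}(1.9962) = +0.622266 -0.498922 = +0.123344
Attach z-rotation phases: D = e^{-i(1)(2.2872)}·(+0.123344)·e^{-i(-1)(2.3478)} = +0.123118+0.007470i

Re=0.1231 Im=0.0075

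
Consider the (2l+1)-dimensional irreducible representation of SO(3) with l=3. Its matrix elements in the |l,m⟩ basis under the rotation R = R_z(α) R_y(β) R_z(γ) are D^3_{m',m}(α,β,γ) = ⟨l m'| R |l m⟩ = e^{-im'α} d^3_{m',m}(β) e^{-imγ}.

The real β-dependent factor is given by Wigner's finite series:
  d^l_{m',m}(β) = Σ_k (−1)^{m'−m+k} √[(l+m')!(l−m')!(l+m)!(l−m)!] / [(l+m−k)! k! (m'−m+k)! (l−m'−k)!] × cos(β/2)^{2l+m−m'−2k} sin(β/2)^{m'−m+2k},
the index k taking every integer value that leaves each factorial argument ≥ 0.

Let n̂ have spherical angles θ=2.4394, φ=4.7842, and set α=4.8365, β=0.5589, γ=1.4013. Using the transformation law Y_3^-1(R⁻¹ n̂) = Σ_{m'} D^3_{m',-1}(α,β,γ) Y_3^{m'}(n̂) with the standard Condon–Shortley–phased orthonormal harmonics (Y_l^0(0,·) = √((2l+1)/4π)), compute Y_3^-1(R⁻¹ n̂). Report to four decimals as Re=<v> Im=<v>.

Re=-0.0220 Im=-0.1629

Need the full column D^3_{m',-1} for m'=−3..3 at α=4.8365, β=0.5589, γ=1.4013.
cos(β/2)=0.961207, sin(β/2)=0.275827
d^3_{-3,-1}: single k=2 term ⇒ +0.251529;  D = -0.246372-0.050670i
d^3_{-2,-1}: k∈[1..2] ⇒ +0.715685 -0.117867 = +0.597818;  D = +0.047015-0.595967i
d^3_{-1,-1}: k∈[0..2] ⇒ +0.788683 -0.519555 +0.032087 = +0.301215;  D = +0.300904-0.013666i
d^3_{0,-1}: k∈[0..2] ⇒ -0.783994 +0.193675 -0.005316 = -0.595635;  D = -0.100475-0.587100i
d^3_{1,-1}: k∈[0..2] ⇒ +0.389667 -0.042783 +0.000440 = +0.347324;  D = -0.332461+0.100518i
d^3_{2,-1}: k∈[0..1] ⇒ -0.117867 +0.004853 = -0.113014;  D = +0.045847+0.103297i
d^3_{3,-1}: single k=0 term ⇒ +0.020712;  D = +0.017746-0.010681i
Y_3^{m'}(θ=2.4394,φ=4.7842) and Σ D·Y over m':
  (-0.2464-0.0507i)·(-0.0240-0.1098i)  (+0.0470-0.5960i)·(+0.3221-0.0466i)  (+0.3009-0.0137i)·(+0.0287+0.3985i)  (-0.1005-0.5871i)·(+0.0245+0.0000i)  (-0.3325+0.1005i)·(-0.0287+0.3985i)  (+0.0458+0.1033i)·(+0.3221+0.0466i)  (+0.0177-0.0107i)·(+0.0240-0.1098i)
Y_3^-1(R⁻¹ n̂) = -0.021966-0.162907i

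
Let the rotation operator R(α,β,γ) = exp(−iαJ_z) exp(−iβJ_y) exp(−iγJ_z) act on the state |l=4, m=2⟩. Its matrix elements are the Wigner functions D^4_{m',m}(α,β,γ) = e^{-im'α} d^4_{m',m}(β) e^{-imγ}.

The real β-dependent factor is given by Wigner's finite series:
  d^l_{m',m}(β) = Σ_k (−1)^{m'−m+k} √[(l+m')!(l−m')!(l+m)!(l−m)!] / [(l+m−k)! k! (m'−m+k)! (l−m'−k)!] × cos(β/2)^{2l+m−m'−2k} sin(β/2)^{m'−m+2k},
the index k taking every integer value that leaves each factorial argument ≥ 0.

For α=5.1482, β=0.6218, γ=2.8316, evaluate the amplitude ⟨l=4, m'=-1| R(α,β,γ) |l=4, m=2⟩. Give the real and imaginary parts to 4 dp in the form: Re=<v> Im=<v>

Split into d^4_{-1,2}(β=0.6218) × two z-phases.
c=cos(0.6218/2)=0.952059, s=sin(0.6218/2)=0.305916; N=√[6·120·720·2]=1018.233765
k∈{3,4,5} keeps every argument non-negative
  k=3: (−1)^0·1018.2338/(72)·0.9521^5·0.3059^3 = +0.316693
  k=4: (−1)^1·1018.2338/(48)·0.9521^3·0.3059^5 = -0.049046
  k=5: (−1)^2·1018.2338/(240)·0.9521^1·0.3059^7 = +0.001013
d^4_{-1,2}(0.6218) = +0.316693 -0.049046 +0.001013 = +0.268660
D = (+0.422146-0.906528i)·(+0.268660)·(+0.813887+0.581023i) = +0.233812-0.132324i

Re=0.2338 Im=-0.1323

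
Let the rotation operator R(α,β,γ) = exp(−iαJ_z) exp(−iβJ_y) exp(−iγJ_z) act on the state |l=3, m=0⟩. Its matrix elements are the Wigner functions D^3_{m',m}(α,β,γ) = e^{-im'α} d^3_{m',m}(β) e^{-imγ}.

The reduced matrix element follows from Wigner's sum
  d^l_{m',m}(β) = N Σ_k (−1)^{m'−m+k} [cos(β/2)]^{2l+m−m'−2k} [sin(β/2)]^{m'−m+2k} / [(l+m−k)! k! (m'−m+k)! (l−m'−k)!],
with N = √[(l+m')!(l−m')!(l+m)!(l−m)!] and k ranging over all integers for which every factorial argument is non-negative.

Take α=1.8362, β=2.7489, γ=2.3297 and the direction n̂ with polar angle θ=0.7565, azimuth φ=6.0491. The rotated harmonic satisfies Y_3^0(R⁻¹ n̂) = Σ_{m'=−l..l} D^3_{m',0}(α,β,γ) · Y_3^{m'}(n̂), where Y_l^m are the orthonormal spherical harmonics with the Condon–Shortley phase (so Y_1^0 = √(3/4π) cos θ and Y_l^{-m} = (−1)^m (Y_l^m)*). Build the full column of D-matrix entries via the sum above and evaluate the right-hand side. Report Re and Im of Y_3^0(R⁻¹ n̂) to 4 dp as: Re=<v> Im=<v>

Need the full column D^3_{m',0} for m'=−3..3 at α=1.8362, β=2.7489, γ=2.3297.
cos(β/2)=0.195087, sin(β/2)=0.980786
d^3_{-3,0}: single k=3 term ⇒ +0.031327;  D = +0.022390-0.021911i
d^3_{-2,0}: k∈[2..3] ⇒ +0.007632 -0.192892 = -0.185261;  D = +0.159768+0.093784i
d^3_{-1,0}: k∈[1..3] ⇒ +0.000960 -0.072798 +0.613325 = +0.541487;  D = -0.142031+0.522527i
d^3_{0,0}: k∈[0..3] ⇒ +0.000055 -0.012540 +0.316954 -0.890113 = -0.585644;  D = -0.585644+0.000000i
d^3_{1,0}: k∈[0..2] ⇒ -0.000960 +0.072798 -0.613325 = -0.541487;  D = +0.142031+0.522527i
d^3_{2,0}: k∈[0..1] ⇒ +0.007632 -0.192892 = -0.185261;  D = +0.159768-0.093784i
d^3_{3,0}: single k=0 term ⇒ -0.031327;  D = -0.022390-0.021911i
Y_3^{m'}(θ=0.7565,φ=6.0491) and Σ D·Y over m':
  (+0.0224-0.0219i)·(+0.1030+0.0871i)  (+0.1598+0.0938i)·(+0.3125+0.1580i)  (-0.1420+0.5225i)·(+0.3548+0.0846i)  (-0.5856+0.0000i)·(-0.0965+0.0000i)  (+0.1420+0.5225i)·(-0.3548+0.0846i)  (+0.1598-0.0938i)·(+0.3125-0.1580i)  (-0.0224-0.0219i)·(-0.1030+0.0871i)
Y_3^0(R⁻¹ n̂) = -0.054057+0.000000i

Re=-0.0541 Im=0.0000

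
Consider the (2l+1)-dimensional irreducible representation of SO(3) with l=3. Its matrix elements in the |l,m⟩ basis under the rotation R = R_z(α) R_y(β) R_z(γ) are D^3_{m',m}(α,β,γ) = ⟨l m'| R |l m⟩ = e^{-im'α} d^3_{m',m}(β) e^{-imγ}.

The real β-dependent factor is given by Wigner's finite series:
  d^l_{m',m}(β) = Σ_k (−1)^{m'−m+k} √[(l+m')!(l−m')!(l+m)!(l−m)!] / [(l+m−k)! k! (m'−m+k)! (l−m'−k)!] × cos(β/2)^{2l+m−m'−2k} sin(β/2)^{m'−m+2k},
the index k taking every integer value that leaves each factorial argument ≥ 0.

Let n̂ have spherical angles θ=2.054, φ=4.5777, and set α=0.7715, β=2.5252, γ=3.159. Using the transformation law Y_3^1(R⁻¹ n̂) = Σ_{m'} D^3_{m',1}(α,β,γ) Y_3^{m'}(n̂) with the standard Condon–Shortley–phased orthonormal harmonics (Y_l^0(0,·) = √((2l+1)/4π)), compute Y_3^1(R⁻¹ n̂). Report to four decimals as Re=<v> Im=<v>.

Need the full column D^3_{m',1} for m'=−3..3 at α=0.7715, β=2.5252, γ=3.159.
cos(β/2)=0.303340, sin(β/2)=0.952882
d^3_{-3,1}: single k=4 term ⇒ +0.293808;  D = +0.195119-0.219662i
d^3_{-2,1}: k∈[3..4] ⇒ +0.152735 -0.753575 = -0.600840;  D = +0.027151+0.600226i
d^3_{-1,1}: k∈[2..4] ⇒ +0.046127 -0.606887 +0.748575 = +0.187815;  D = -0.136897-0.128583i
d^3_{0,1}: k∈[1..3] ⇒ +0.008478 -0.250969 +0.825500 = +0.583009;  D = -0.582920+0.010148i
d^3_{1,1}: k∈[0..2] ⇒ +0.000779 -0.061502 +0.455165 = +0.394442;  D = -0.277932+0.279890i
d^3_{2,1}: k∈[0..1] ⇒ -0.007739 +0.152735 = +0.144996;  D = -0.001506+0.144988i
d^3_{3,1}: single k=0 term ⇒ +0.029775;  D = +0.020536+0.021559i
Y_3^{m'}(θ=2.054,φ=4.5777) and Σ D·Y over m':
  (+0.1951-0.2197i)·(+0.1139-0.2664i)  (+0.0272+0.6002i)·(+0.3589+0.0991i)  (-0.1369-0.1286i)·(-0.0030+0.0225i)  (-0.5829+0.0101i)·(+0.3330+0.0000i)  (-0.2779+0.2799i)·(+0.0030+0.0225i)  (-0.0015+0.1450i)·(+0.3589-0.0991i)  (+0.0205+0.0216i)·(-0.1139-0.2664i)
Y_3^1(R⁻¹ n̂) = -0.266743+0.180670i

Re=-0.2667 Im=0.1807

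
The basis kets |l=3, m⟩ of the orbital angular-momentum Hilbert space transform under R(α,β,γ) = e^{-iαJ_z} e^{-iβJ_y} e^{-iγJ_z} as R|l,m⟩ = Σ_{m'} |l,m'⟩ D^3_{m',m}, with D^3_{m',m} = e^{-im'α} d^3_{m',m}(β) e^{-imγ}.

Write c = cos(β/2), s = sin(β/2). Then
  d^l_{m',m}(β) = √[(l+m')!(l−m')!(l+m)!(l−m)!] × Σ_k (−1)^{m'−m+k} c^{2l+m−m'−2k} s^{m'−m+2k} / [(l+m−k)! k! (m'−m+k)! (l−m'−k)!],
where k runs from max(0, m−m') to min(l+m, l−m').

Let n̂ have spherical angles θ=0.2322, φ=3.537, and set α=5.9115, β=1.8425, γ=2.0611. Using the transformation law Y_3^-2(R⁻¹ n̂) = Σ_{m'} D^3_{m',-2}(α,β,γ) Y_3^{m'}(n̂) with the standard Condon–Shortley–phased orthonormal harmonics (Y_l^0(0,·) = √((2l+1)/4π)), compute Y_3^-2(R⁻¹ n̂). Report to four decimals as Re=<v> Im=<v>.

Re=0.2866 Im=0.2075

Need the full column D^3_{m',-2} for m'=−3..3 at α=5.9115, β=1.8425, γ=2.0611.
cos(β/2)=0.604825, sin(β/2)=0.796358
d^3_{-3,-2}: single k=1 term ⇒ +0.157882;  D = -0.156457+0.021163i
d^3_{-2,-2}: k∈[0..1] ⇒ +0.048953 -0.424333 = -0.375380;  D = +0.364866+0.088221i
d^3_{-1,-2}: k∈[0..1] ⇒ -0.203825 +0.706716 = +0.502891;  D = -0.412504-0.287645i
d^3_{0,-2}: k∈[0..1] ⇒ +0.464833 -0.805850 = -0.341017;  D = +0.189782+0.283329i
d^3_{1,-2}: k∈[0..1] ⇒ -0.706716 +0.612593 = -0.094123;  D = +0.020403+0.091885i
d^3_{2,-2}: k∈[0..1] ⇒ +0.735637 -0.255065 = +0.480572;  D = +0.073327-0.474945i
d^3_{3,-2}: single k=0 term ⇒ -0.474513;  D = -0.237777+0.410639i
Y_3^{m'}(θ=0.2322,φ=3.537) and Σ D·Y over m':
  (-0.1565+0.0212i)·(-0.0019+0.0047i)  (+0.3649+0.0882i)·(+0.0370-0.0374i)  (-0.4125-0.2876i)·(-0.2564+0.1070i)  (+0.1898+0.2833i)·(+0.6302+0.0000i)  (+0.0204+0.0919i)·(+0.2564+0.1070i)  (+0.0733-0.4749i)·(+0.0370+0.0374i)  (-0.2378+0.4106i)·(+0.0019+0.0047i)
Y_3^-2(R⁻¹ n̂) = +0.286644+0.207529i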